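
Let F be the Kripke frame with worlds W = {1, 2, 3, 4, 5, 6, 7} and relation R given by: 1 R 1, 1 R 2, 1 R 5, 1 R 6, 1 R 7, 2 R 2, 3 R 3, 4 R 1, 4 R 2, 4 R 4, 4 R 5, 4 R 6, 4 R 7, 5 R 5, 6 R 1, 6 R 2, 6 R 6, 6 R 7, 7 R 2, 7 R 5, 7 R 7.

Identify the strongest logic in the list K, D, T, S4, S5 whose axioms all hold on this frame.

Serial (axiom D): yes — every world has a successor (e.g. 1 R 1).
Reflexive (axiom T): yes — every world is R-related to itself.
Transitive (axiom 4): no — 6 R 1 and 1 R 5, but not 6 R 5.
Euclidean (axiom 5): no — 1 R 2 and 1 R 5, but not 2 R 5.
So F validates K, D, T; S4 would additionally require R to be transitive. The strongest is T.

T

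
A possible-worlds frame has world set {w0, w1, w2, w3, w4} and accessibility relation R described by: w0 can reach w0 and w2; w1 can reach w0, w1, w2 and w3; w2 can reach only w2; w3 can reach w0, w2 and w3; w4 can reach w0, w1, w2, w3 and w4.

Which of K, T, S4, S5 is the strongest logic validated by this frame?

Reflexive (axiom T): yes — every world is R-related to itself.
Transitive (axiom 4): yes — every two-step R-path is closed by a direct edge.
Euclidean (axiom 5): no — w1 R w0 and w1 R w3, but not w0 R w3.
So F validates K, T, S4; S5 would additionally require R to be Euclidean. The strongest is S4.

S4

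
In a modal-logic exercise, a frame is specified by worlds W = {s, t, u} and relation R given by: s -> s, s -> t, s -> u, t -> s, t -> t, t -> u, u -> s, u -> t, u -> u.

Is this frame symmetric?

Yes

Symmetric: yes — every pair in R has its reverse in R.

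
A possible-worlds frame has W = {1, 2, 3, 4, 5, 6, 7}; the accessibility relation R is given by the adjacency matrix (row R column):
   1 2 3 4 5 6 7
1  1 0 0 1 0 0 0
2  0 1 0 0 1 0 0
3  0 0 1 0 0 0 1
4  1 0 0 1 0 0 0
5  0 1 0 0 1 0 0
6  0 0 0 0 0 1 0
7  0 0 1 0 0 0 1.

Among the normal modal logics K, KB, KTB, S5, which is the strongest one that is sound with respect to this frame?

S5

Symmetric (axiom B): yes — every pair in R has its reverse in R.
Reflexive (axiom T): yes — every world is R-related to itself.
Euclidean (axiom 5): yes — any two successors of a common world are R-related.
So F validates K, KB, KTB, S5. The strongest is S5.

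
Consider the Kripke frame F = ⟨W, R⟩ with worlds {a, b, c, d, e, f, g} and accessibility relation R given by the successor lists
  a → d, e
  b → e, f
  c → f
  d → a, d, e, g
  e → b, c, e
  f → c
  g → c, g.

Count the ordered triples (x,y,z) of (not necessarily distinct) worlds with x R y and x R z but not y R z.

21

Enumerating: (a,e,d), (b,e,f), (b,f,e), (b,f,f), (c,f,f), (d,a,a), (d,a,g), (d,e,a), (d,e,d), (d,e,g), (d,g,a), (d,g,d), … and 9 more.
Total: 21.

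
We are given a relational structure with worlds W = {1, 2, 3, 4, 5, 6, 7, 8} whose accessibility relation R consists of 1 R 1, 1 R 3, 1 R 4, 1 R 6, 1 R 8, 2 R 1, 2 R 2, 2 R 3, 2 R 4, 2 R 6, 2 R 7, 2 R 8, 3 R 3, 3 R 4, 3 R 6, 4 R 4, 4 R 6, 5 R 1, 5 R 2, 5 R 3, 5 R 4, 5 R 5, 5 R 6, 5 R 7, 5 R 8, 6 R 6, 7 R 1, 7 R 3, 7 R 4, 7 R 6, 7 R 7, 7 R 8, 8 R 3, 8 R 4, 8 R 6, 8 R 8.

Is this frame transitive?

Transitive: yes — every two-step R-path is closed by a direct edge.

Yes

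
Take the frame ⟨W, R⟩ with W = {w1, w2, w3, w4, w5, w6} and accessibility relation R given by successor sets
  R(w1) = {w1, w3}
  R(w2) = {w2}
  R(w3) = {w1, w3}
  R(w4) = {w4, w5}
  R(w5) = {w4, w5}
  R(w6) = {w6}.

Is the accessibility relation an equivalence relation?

Yes

Reflexive: yes — every world is R-related to itself.
Symmetric: yes — every pair in R has its reverse in R.
Transitive: yes — every two-step R-path is closed by a direct edge.
So R is an equivalence relation.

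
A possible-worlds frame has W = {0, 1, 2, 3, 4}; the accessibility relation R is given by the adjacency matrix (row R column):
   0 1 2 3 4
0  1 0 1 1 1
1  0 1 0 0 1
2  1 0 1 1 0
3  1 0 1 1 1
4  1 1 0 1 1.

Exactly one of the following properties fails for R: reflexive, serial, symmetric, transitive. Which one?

Reflexive: yes — every world is R-related to itself.
Serial: yes — every world has a successor (e.g. 0 R 0).
Symmetric: yes — every pair in R has its reverse in R.
Transitive: no — 0 R 4 and 4 R 1, but not 0 R 1.
Only transitive fails.

transitive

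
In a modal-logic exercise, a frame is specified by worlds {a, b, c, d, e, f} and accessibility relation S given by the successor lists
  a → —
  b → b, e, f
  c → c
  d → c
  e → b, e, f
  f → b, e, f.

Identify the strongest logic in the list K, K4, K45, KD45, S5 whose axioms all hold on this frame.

K45

Transitive (axiom 4): yes — every two-step S-path is closed by a direct edge.
Euclidean (axiom 5): yes — any two successors of a common world are S-related.
Serial (axiom D): no — a has no S-successor.
Reflexive (axiom T): no — a is not related to itself.
So F validates K, K4, K45; KD45 would additionally require S to be serial. The strongest is K45.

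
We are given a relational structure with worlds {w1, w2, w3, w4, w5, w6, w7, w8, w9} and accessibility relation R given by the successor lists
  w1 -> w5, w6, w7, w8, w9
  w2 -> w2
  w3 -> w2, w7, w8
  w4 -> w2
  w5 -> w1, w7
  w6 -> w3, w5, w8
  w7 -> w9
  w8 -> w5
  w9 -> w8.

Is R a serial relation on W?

Yes

Serial: yes — every world has a successor (e.g. w1 R w5).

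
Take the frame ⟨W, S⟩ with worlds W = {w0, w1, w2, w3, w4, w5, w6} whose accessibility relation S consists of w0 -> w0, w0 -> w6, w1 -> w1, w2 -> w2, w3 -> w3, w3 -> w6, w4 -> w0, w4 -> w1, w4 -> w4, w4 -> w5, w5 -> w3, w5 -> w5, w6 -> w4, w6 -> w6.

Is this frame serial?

Serial: yes — every world has a successor (e.g. w0 S w0).

Yes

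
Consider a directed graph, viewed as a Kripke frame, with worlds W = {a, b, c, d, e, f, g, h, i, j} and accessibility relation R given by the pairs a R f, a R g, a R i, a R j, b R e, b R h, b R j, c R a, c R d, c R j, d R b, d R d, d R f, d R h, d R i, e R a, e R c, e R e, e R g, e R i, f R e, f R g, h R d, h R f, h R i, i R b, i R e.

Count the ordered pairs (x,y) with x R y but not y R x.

21

Enumerating: (a,f), (a,g), (a,i), (a,j), (b,e), (b,h), (b,j), (c,a), (c,d), (c,j), (d,b), (d,f), … and 9 more.
Total: 21.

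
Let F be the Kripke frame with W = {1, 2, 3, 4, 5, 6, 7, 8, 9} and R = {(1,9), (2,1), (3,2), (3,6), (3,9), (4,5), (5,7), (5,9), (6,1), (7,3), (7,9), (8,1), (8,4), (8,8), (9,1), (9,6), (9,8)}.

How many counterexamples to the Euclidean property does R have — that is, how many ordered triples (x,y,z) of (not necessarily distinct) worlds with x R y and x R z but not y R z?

30

Enumerating: (1,9,9), (2,1,1), (3,2,2), (3,2,6), (3,2,9), (3,6,2), (3,6,6), (3,6,9), (3,9,2), (3,9,9), (4,5,5), (5,7,7), … and 18 more.
Total: 30.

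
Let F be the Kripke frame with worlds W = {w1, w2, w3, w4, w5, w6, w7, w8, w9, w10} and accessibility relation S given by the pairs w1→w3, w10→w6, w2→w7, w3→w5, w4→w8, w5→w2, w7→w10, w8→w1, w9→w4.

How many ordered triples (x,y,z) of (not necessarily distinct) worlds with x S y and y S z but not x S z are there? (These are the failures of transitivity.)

8

Enumerating: (w1,w3,w5), (w2,w7,w10), (w3,w5,w2), (w4,w8,w1), (w5,w2,w7), (w7,w10,w6), (w8,w1,w3), (w9,w4,w8).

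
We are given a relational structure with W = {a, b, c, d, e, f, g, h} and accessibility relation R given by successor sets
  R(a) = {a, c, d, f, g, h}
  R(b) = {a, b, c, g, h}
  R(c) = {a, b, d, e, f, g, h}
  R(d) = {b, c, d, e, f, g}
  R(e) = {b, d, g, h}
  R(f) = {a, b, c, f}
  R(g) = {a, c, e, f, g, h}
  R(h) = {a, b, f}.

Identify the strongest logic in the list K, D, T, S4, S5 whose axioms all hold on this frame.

D

Serial (axiom D): yes — every world has a successor (e.g. a R a).
Reflexive (axiom T): no — c is not related to itself.
Transitive (axiom 4): no — a R c and c R b, but not a R b.
Euclidean (axiom 5): no — a R d and a R h, but not d R h.
So F validates K, D; T would additionally require R to be reflexive. The strongest is D.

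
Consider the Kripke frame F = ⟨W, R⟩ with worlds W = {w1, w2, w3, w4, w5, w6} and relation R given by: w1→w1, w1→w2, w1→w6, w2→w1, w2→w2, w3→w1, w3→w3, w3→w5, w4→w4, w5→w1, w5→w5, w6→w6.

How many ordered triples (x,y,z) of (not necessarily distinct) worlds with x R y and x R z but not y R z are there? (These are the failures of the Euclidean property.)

7

Enumerating: (w1,w2,w6), (w1,w6,w1), (w1,w6,w2), (w3,w1,w3), (w3,w1,w5), (w3,w5,w3), (w5,w1,w5).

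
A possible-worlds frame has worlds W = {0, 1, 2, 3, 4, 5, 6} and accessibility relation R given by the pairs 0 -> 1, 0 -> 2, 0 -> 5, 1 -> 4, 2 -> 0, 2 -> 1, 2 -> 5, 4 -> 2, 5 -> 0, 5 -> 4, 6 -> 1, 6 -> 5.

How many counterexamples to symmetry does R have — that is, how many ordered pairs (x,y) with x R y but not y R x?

8

Enumerating: (0,1), (1,4), (2,1), (2,5), (4,2), (5,4), (6,1), (6,5).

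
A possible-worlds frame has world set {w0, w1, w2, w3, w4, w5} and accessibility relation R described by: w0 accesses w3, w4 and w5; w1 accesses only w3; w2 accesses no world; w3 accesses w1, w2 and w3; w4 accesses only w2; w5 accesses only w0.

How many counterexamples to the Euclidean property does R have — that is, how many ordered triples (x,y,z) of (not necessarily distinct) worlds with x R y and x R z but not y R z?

Enumerating: (w0,w3,w4), (w0,w3,w5), (w0,w4,w3), (w0,w4,w4), (w0,w4,w5), (w0,w5,w3), (w0,w5,w4), (w0,w5,w5), (w3,w1,w1), (w3,w1,w2), (w3,w2,w1), (w3,w2,w2), (w3,w2,w3), (w4,w2,w2), (w5,w0,w0).

15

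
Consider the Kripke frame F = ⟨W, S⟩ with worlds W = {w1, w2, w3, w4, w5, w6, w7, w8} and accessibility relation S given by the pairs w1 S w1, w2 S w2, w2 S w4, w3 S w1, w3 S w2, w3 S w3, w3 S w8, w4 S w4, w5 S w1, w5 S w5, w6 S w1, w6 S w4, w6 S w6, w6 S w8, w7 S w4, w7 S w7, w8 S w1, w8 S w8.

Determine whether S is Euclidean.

Euclidean: no — w3 S w1 and w3 S w2, but not w1 S w2.

No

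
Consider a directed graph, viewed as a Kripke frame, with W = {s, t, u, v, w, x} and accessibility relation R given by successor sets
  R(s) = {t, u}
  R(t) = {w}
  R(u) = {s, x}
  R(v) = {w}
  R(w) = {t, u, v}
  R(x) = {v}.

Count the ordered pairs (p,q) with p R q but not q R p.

4

Enumerating: (s,t), (u,x), (w,u), (x,v).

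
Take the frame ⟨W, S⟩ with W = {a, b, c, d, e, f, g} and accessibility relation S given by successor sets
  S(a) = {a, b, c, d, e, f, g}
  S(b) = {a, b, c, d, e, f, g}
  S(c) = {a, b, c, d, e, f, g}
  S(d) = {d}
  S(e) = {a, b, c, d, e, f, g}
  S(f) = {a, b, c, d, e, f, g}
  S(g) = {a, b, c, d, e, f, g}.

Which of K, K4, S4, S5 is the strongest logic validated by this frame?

Transitive (axiom 4): yes — every two-step S-path is closed by a direct edge.
Reflexive (axiom T): yes — every world is S-related to itself.
Euclidean (axiom 5): no — a S d and a S b, but not d S b.
So F validates K, K4, S4; S5 would additionally require S to be Euclidean. The strongest is S4.

S4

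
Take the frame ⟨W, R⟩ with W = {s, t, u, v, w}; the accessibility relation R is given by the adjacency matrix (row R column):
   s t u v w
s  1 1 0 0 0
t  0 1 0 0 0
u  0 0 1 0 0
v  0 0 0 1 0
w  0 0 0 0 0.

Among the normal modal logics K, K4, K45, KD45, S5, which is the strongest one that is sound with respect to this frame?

Transitive (axiom 4): yes — every two-step R-path is closed by a direct edge.
Euclidean (axiom 5): no — s R t and s R s, but not t R s.
Serial (axiom D): no — w has no R-successor.
Reflexive (axiom T): no — w is not related to itself.
So F validates K, K4; K45 would additionally require R to be Euclidean. The strongest is K4.

K4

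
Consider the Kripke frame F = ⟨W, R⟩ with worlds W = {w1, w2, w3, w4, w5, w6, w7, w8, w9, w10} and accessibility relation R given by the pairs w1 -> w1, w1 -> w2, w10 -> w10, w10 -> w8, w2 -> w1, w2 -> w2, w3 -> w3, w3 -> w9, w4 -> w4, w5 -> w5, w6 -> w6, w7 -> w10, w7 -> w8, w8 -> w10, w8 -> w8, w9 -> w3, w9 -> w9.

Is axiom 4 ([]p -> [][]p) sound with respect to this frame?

Yes

The schema 4 characterises exactly the transitive frames.
Transitive: yes — every two-step R-path is closed by a direct edge.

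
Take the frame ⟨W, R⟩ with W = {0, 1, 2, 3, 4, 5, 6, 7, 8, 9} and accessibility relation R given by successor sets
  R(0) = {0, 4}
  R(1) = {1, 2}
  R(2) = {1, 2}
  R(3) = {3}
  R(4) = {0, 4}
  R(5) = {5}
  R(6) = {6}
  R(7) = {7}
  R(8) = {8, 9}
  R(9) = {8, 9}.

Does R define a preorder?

Yes

Reflexive: yes — every world is R-related to itself.
Transitive: yes — every two-step R-path is closed by a direct edge.
So R is a preorder.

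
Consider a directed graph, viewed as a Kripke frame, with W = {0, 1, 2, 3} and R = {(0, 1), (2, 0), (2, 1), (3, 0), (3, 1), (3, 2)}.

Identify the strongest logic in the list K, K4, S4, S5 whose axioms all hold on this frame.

Transitive (axiom 4): yes — every two-step R-path is closed by a direct edge.
Reflexive (axiom T): no — 0 is not related to itself.
Euclidean (axiom 5): no — 2 R 1 and 2 R 0, but not 1 R 0.
So F validates K, K4; S4 would additionally require R to be reflexive. The strongest is K4.

K4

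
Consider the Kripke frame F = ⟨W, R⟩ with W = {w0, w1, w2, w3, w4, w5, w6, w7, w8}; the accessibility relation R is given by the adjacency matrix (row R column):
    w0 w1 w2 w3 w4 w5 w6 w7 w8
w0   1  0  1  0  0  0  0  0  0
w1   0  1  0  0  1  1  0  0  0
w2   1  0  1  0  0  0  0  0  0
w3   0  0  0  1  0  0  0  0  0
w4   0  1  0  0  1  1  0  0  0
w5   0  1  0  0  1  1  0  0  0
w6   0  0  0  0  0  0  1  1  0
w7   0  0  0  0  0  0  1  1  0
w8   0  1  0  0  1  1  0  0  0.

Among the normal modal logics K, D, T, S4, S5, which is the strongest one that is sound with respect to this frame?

D

Serial (axiom D): yes — every world has a successor (e.g. w0 R w0).
Reflexive (axiom T): no — w8 is not related to itself.
Transitive (axiom 4): yes — every two-step R-path is closed by a direct edge.
Euclidean (axiom 5): yes — any two successors of a common world are R-related.
So F validates K, D; T would additionally require R to be reflexive. The strongest is D.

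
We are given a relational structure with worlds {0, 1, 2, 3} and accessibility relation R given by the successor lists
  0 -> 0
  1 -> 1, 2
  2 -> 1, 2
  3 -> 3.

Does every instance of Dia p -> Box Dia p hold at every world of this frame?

Yes

The schema 5 characterises exactly the Euclidean frames.
Euclidean: yes — any two successors of a common world are R-related.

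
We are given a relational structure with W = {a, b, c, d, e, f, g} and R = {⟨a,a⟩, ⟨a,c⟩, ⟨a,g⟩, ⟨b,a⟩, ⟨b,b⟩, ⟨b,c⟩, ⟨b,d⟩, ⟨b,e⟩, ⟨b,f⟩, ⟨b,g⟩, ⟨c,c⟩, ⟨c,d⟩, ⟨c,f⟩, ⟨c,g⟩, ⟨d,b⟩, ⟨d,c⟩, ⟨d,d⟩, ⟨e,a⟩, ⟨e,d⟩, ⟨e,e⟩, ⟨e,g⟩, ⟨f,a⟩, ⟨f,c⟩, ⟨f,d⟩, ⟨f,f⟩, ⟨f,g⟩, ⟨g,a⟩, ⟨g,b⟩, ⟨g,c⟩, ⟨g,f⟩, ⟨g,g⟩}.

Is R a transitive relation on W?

Transitive: no — a R c and c R d, but not a R d.

No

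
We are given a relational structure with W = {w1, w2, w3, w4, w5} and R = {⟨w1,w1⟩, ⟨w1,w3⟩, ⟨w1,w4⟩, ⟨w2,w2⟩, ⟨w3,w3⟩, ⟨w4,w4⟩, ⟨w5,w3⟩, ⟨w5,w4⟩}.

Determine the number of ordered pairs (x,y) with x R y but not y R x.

4

Enumerating: (w1,w3), (w1,w4), (w5,w3), (w5,w4).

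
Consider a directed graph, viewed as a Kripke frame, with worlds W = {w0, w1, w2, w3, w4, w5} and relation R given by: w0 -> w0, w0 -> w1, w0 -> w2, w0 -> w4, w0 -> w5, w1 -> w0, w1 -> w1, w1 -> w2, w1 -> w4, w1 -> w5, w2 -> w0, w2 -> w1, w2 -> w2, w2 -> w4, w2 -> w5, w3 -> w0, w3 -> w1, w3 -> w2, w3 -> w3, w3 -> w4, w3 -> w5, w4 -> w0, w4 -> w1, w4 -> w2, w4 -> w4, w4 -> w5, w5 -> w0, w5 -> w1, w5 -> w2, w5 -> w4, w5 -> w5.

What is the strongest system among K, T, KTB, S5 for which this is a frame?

T

Reflexive (axiom T): yes — every world is R-related to itself.
Symmetric (axiom B): no — w3 R w0 but not w0 R w3.
Euclidean (axiom 5): no — w3 R w0 and w3 R w3, but not w0 R w3.
So F validates K, T; KTB would additionally require R to be symmetric. The strongest is T.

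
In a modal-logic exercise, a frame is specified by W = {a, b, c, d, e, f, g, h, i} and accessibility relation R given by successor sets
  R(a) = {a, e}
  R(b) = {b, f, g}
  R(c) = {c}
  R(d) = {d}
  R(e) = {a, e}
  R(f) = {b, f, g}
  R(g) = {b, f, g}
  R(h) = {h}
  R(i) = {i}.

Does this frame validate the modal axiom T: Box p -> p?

Yes

By correspondence theory, T is valid on a frame iff R is reflexive.
Reflexive: yes — every world is R-related to itself.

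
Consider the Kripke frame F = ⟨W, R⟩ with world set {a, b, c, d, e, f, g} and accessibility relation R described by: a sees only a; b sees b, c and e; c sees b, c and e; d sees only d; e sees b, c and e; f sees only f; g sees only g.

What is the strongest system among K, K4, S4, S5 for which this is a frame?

Transitive (axiom 4): yes — every two-step R-path is closed by a direct edge.
Reflexive (axiom T): yes — every world is R-related to itself.
Euclidean (axiom 5): yes — any two successors of a common world are R-related.
So F validates K, K4, S4, S5. The strongest is S5.

S5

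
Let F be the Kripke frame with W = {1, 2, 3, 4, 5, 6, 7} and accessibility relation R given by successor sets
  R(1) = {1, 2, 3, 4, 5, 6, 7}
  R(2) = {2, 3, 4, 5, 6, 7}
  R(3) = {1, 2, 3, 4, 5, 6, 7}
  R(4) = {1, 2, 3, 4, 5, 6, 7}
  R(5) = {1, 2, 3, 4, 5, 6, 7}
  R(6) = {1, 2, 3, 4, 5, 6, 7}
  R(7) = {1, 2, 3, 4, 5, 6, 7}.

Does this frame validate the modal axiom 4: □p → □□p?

Axiom 4 corresponds to the accessibility relation being transitive.
Transitive: no — 2 R 3 and 3 R 1, but not 2 R 1.

No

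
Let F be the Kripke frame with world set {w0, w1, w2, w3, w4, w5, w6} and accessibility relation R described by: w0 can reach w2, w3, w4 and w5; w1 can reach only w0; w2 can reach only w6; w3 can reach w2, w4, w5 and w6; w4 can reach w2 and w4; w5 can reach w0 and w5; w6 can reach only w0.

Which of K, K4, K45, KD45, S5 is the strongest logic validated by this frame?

Transitive (axiom 4): no — w0 R w2 and w2 R w6, but not w0 R w6.
Euclidean (axiom 5): no — w0 R w2 and w0 R w3, but not w2 R w3.
Serial (axiom D): yes — every world has a successor (e.g. w0 R w2).
Reflexive (axiom T): no — w0 is not related to itself.
So F validates K; K4 would additionally require R to be transitive. The strongest is K.

K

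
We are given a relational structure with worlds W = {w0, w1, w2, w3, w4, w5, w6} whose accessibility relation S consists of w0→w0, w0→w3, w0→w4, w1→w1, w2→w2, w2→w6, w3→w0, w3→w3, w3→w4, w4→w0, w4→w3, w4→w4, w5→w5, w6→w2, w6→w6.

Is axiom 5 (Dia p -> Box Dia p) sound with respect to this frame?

The schema 5 characterises exactly the Euclidean frames.
Euclidean: yes — any two successors of a common world are S-related.

Yes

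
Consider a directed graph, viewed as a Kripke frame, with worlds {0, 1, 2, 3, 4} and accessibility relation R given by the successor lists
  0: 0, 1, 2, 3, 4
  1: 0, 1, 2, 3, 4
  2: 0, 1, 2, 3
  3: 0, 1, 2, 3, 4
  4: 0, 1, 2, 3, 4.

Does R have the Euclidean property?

No

Euclidean: no — 0 R 2 and 0 R 4, but not 2 R 4.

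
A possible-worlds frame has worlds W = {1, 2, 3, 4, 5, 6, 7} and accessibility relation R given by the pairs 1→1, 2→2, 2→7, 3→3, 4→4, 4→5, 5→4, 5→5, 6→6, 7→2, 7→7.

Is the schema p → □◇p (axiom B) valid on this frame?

Yes

The schema B characterises exactly the symmetric frames.
Symmetric: yes — every pair in R has its reverse in R.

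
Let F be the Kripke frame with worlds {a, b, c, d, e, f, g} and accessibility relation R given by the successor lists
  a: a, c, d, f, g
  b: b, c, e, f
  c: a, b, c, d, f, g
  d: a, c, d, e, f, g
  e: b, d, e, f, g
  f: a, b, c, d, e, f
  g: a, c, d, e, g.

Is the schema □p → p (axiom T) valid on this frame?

Yes

By correspondence theory, T is valid on a frame iff R is reflexive.
Reflexive: yes — every world is R-related to itself.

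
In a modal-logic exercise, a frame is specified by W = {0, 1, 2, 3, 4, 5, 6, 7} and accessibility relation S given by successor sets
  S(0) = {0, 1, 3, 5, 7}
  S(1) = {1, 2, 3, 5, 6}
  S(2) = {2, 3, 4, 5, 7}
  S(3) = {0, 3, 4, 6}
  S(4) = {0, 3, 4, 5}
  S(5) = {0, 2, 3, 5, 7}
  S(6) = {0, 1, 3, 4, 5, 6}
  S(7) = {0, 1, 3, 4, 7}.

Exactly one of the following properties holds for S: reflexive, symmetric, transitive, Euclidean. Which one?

reflexive

Reflexive: yes — every world is S-related to itself.
Symmetric: no — 0 S 1 but not 1 S 0.
Transitive: no — 0 S 1 and 1 S 2, but not 0 S 2.
Euclidean: no — 0 S 1 and 0 S 7, but not 1 S 7.
Only reflexive holds.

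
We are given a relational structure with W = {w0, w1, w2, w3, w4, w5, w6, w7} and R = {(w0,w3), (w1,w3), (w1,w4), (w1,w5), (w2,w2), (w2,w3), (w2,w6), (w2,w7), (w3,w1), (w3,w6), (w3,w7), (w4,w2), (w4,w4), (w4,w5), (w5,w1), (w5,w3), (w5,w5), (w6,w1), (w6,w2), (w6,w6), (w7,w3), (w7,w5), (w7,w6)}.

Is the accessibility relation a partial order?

No

Reflexive: no — w0 is not related to itself.
Transitive: no — w0 R w3 and w3 R w1, but not w0 R w1.
Antisymmetric: no — w1 R w3 and w3 R w1 with w1 ≠ w3.
So R is not a partial order.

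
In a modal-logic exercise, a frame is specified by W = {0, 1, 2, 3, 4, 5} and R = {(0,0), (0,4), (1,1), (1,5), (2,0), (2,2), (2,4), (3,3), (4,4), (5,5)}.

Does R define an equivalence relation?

Reflexive: yes — every world is R-related to itself.
Symmetric: no — 0 R 4 but not 4 R 0.
Transitive: yes — every two-step R-path is closed by a direct edge.
So R is not an equivalence relation.

No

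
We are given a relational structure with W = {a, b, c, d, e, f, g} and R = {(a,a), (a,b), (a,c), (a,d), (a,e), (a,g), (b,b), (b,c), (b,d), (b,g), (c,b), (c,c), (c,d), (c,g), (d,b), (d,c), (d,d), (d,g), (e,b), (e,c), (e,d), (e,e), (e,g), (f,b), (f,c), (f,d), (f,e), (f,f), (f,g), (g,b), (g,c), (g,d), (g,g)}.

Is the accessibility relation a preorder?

Reflexive: yes — every world is R-related to itself.
Transitive: yes — every two-step R-path is closed by a direct edge.
So R is a preorder.

Yes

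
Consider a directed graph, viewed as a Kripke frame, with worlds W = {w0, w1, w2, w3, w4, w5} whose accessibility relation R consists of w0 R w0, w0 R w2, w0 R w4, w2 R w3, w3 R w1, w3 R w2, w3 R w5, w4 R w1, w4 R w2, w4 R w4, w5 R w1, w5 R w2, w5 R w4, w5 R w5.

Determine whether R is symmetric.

Symmetric: no — w0 R w2 but not w2 R w0.

No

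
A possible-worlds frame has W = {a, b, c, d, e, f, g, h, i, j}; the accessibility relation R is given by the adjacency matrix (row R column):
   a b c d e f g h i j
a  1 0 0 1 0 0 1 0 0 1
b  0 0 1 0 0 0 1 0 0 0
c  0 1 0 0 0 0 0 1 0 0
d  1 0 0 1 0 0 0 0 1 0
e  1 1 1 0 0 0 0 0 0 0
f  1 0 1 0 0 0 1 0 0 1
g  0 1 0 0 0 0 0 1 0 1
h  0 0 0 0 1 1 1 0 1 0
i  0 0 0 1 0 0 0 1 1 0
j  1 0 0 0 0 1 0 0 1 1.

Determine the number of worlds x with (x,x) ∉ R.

6

Enumerating: b, c, e, f, g, h.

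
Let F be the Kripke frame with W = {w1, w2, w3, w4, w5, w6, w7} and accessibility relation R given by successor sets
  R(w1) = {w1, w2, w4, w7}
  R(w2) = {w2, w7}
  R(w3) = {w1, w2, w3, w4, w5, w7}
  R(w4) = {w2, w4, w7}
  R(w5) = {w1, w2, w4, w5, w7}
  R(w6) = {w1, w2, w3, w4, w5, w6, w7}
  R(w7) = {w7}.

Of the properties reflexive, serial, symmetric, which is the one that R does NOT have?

symmetric

Reflexive: yes — every world is R-related to itself.
Serial: yes — every world has a successor (e.g. w1 R w1).
Symmetric: no — w1 R w2 but not w2 R w1.
Only symmetric fails.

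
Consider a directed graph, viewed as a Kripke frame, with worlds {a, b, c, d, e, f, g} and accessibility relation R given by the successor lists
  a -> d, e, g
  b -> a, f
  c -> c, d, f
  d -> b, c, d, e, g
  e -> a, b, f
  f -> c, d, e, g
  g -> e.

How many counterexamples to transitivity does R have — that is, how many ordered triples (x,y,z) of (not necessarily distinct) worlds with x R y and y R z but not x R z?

Enumerating: (a,d,b), (a,d,c), (a,e,a), (a,e,b), (a,e,f), (b,a,d), (b,a,e), (b,a,g), (b,f,c), (b,f,d), (b,f,e), (b,f,g), … and 25 more.
Total: 37.

37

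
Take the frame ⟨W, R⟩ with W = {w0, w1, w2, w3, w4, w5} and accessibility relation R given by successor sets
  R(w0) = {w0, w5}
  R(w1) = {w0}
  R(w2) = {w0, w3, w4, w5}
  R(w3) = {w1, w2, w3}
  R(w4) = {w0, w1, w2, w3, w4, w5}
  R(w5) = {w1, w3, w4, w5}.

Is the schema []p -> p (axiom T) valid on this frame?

No

Axiom T corresponds to the accessibility relation being reflexive.
Reflexive: no — w1 is not related to itself.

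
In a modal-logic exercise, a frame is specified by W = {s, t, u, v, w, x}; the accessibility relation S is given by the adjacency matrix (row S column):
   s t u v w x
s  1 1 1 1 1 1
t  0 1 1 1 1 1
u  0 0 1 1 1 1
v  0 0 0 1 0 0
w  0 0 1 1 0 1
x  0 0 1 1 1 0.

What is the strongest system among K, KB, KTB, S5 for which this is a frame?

K

Symmetric (axiom B): no — s S t but not t S s.
Reflexive (axiom T): no — w is not related to itself.
Euclidean (axiom 5): no — s S u and s S t, but not u S t.
So F validates K; KB would additionally require S to be symmetric. The strongest is K.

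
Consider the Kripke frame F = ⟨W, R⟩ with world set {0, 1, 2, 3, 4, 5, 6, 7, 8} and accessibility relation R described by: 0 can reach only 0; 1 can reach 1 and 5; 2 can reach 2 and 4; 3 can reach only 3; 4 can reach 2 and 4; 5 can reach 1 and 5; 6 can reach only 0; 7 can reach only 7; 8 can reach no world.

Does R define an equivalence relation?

No

Reflexive: no — 6 is not related to itself.
Symmetric: no — 6 R 0 but not 0 R 6.
Transitive: yes — every two-step R-path is closed by a direct edge.
So R is not an equivalence relation.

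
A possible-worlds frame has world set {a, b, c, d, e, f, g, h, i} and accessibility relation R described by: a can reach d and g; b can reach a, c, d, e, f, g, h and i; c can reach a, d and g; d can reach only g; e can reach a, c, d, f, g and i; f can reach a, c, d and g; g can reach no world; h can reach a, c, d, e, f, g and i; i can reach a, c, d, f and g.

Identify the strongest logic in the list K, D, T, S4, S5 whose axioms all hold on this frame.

Serial (axiom D): no — g has no R-successor.
Reflexive (axiom T): no — a is not related to itself.
Transitive (axiom 4): yes — every two-step R-path is closed by a direct edge.
Euclidean (axiom 5): no — a R g and a R d, but not g R d.
So F validates K; D would additionally require R to be serial. The strongest is K.

K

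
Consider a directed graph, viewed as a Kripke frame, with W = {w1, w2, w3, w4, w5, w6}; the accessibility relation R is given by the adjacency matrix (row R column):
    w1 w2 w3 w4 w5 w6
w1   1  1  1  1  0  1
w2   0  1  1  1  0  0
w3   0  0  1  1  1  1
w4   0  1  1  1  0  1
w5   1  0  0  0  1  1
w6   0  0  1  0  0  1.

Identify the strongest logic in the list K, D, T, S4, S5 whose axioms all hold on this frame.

T

Serial (axiom D): yes — every world has a successor (e.g. w1 R w1).
Reflexive (axiom T): yes — every world is R-related to itself.
Transitive (axiom 4): no — w1 R w3 and w3 R w5, but not w1 R w5.
Euclidean (axiom 5): no — w1 R w2 and w1 R w6, but not w2 R w6.
So F validates K, D, T; S4 would additionally require R to be transitive. The strongest is T.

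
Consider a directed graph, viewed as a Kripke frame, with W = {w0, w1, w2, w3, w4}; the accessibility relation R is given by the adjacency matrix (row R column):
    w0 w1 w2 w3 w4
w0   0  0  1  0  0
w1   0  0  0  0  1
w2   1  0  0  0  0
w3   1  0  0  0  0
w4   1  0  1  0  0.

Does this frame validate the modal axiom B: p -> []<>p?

By correspondence theory, B is valid on a frame iff R is symmetric.
Symmetric: no — w1 R w4 but not w4 R w1.

No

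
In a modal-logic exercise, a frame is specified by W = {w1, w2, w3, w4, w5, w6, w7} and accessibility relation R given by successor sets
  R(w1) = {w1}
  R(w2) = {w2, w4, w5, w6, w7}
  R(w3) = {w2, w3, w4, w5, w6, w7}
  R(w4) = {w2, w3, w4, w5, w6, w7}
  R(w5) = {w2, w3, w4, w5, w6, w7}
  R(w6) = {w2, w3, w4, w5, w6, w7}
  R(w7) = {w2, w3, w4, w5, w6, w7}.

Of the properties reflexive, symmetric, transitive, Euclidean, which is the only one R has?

reflexive

Reflexive: yes — every world is R-related to itself.
Symmetric: no — w3 R w2 but not w2 R w3.
Transitive: no — w2 R w4 and w4 R w3, but not w2 R w3.
Euclidean: no — w4 R w2 and w4 R w3, but not w2 R w3.
Only reflexive holds.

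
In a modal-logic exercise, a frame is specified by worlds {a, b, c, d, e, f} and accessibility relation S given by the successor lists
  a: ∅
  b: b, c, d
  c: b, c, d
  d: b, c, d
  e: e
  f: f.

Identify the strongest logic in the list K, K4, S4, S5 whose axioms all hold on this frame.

Transitive (axiom 4): yes — every two-step S-path is closed by a direct edge.
Reflexive (axiom T): no — a is not related to itself.
Euclidean (axiom 5): yes — any two successors of a common world are S-related.
So F validates K, K4; S4 would additionally require S to be reflexive. The strongest is K4.

K4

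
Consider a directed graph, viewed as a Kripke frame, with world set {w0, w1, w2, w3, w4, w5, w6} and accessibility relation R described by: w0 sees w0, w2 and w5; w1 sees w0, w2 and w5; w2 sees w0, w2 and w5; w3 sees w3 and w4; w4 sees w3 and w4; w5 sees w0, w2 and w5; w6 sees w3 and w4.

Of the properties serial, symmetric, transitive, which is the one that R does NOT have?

Serial: yes — every world has a successor (e.g. w0 R w0).
Symmetric: no — w1 R w0 but not w0 R w1.
Transitive: yes — every two-step R-path is closed by a direct edge.
Only symmetric fails.

symmetric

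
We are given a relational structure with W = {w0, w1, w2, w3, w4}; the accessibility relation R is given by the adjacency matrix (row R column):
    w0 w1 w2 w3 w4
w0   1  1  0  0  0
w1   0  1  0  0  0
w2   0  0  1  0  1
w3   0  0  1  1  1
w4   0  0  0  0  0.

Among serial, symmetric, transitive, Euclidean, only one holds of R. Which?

transitive

Serial: no — w4 has no R-successor.
Symmetric: no — w0 R w1 but not w1 R w0.
Transitive: yes — every two-step R-path is closed by a direct edge.
Euclidean: no — w3 R w4 and w3 R w2, but not w4 R w2.
Only transitive holds.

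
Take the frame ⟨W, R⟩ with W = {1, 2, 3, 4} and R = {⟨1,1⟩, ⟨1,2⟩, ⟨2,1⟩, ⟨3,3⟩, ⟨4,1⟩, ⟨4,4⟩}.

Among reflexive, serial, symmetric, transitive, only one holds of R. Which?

Reflexive: no — 2 is not related to itself.
Serial: yes — every world has a successor (e.g. 1 R 1).
Symmetric: no — 4 R 1 but not 1 R 4.
Transitive: no — 4 R 1 and 1 R 2, but not 4 R 2.
Only serial holds.

serial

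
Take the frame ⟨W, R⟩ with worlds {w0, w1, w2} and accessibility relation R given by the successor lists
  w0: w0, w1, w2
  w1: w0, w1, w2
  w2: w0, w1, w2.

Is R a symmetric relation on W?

Yes

Symmetric: yes — every pair in R has its reverse in R.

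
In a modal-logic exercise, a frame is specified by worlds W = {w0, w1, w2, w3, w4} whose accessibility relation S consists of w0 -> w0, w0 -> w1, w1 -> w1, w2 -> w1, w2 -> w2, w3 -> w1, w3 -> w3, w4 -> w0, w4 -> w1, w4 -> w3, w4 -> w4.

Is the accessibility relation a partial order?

Reflexive: yes — every world is S-related to itself.
Transitive: yes — every two-step S-path is closed by a direct edge.
Antisymmetric: yes — no distinct pair is related both ways.
So S is a partial order.

Yes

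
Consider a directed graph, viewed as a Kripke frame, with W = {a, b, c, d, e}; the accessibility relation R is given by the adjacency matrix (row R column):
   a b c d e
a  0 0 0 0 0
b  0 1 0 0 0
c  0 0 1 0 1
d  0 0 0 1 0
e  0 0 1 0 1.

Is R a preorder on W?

Reflexive: no — a is not related to itself.
Transitive: yes — every two-step R-path is closed by a direct edge.
So R is not a preorder.

No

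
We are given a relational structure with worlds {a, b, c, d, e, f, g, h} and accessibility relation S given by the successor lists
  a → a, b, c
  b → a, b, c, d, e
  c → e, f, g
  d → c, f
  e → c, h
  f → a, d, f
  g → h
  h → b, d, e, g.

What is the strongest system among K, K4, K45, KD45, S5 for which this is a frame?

Transitive (axiom 4): no — a S b and b S d, but not a S d.
Euclidean (axiom 5): no — a S c and a S b, but not c S b.
Serial (axiom D): yes — every world has a successor (e.g. a S a).
Reflexive (axiom T): no — c is not related to itself.
So F validates K; K4 would additionally require S to be transitive. The strongest is K.

K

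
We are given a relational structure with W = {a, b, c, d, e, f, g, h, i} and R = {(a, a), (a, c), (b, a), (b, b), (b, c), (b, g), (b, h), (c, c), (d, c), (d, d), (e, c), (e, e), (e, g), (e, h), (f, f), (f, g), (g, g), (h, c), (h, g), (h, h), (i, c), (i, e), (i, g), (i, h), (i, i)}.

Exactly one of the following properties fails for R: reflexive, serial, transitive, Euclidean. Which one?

Euclidean

Reflexive: yes — every world is R-related to itself.
Serial: yes — every world has a successor (e.g. a R a).
Transitive: yes — every two-step R-path is closed by a direct edge.
Euclidean: no — b R a and b R g, but not a R g.
Only Euclidean fails.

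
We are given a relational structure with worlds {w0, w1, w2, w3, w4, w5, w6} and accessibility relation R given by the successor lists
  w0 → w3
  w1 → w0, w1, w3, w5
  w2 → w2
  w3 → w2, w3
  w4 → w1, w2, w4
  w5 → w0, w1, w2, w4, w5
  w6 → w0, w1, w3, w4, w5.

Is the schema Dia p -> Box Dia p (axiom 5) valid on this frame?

No

The schema 5 characterises exactly the Euclidean frames.
Euclidean: no — w1 R w0 and w1 R w5, but not w0 R w5.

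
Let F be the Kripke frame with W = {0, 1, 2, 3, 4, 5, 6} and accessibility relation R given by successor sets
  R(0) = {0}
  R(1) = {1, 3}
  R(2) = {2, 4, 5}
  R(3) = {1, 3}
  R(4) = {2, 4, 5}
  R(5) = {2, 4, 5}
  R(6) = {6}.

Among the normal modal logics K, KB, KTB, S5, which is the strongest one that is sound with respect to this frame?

S5

Symmetric (axiom B): yes — every pair in R has its reverse in R.
Reflexive (axiom T): yes — every world is R-related to itself.
Euclidean (axiom 5): yes — any two successors of a common world are R-related.
So F validates K, KB, KTB, S5. The strongest is S5.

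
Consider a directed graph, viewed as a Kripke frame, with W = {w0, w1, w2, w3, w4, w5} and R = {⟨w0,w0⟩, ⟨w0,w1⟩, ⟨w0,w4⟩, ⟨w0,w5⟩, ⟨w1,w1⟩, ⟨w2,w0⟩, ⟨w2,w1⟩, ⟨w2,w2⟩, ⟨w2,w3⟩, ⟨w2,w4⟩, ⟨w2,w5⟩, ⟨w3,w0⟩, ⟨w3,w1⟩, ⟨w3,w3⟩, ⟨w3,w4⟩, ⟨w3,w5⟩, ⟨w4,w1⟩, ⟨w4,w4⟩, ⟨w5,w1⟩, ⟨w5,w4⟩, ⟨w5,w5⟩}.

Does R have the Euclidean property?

Euclidean: no — w0 R w1 and w0 R w4, but not w1 R w4.

No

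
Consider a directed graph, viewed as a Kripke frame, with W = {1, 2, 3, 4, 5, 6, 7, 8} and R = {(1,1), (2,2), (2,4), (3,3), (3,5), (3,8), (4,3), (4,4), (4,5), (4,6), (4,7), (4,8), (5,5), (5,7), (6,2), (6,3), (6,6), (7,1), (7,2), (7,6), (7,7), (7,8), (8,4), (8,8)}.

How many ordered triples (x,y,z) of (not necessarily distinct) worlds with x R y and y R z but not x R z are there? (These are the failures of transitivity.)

24

Enumerating: (2,4,3), (2,4,5), (2,4,6), (2,4,7), (2,4,8), (3,5,7), (3,8,4), (4,6,2), (4,7,1), (4,7,2), (5,7,1), (5,7,2), … and 12 more.
Total: 24.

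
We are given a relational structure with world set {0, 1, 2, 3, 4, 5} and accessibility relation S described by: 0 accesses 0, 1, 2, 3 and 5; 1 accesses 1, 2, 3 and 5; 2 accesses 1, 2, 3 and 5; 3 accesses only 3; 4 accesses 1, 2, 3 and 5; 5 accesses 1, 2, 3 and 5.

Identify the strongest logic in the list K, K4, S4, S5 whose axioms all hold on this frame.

Transitive (axiom 4): yes — every two-step S-path is closed by a direct edge.
Reflexive (axiom T): no — 4 is not related to itself.
Euclidean (axiom 5): no — 0 S 3 and 0 S 1, but not 3 S 1.
So F validates K, K4; S4 would additionally require S to be reflexive. The strongest is K4.

K4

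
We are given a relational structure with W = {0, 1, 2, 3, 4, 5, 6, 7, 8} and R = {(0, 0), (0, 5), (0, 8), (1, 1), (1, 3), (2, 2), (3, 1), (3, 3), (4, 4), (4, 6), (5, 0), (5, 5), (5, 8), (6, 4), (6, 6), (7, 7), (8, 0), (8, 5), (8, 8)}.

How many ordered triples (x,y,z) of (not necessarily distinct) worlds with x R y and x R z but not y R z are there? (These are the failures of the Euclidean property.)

0

R is Euclidean; there are no such tuples.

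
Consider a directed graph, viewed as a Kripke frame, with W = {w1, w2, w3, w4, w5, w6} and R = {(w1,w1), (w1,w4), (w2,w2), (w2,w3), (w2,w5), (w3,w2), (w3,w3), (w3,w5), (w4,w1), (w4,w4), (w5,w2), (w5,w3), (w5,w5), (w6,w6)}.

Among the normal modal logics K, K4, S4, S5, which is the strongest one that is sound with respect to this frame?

Transitive (axiom 4): yes — every two-step R-path is closed by a direct edge.
Reflexive (axiom T): yes — every world is R-related to itself.
Euclidean (axiom 5): yes — any two successors of a common world are R-related.
So F validates K, K4, S4, S5. The strongest is S5.

S5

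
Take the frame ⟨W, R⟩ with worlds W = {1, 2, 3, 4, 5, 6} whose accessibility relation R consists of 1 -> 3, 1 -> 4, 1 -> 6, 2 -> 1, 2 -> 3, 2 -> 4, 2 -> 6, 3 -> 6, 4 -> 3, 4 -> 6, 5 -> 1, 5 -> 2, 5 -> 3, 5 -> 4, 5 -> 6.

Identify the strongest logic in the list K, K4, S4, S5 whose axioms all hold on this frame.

Transitive (axiom 4): yes — every two-step R-path is closed by a direct edge.
Reflexive (axiom T): no — 1 is not related to itself.
Euclidean (axiom 5): no — 1 R 3 and 1 R 4, but not 3 R 4.
So F validates K, K4; S4 would additionally require R to be reflexive. The strongest is K4.

K4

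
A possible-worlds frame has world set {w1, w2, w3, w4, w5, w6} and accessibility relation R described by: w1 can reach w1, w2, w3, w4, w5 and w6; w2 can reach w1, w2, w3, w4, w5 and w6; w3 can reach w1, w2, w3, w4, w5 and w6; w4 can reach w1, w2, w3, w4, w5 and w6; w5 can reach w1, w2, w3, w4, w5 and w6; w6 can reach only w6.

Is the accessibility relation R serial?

Yes

Serial: yes — every world has a successor (e.g. w1 R w1).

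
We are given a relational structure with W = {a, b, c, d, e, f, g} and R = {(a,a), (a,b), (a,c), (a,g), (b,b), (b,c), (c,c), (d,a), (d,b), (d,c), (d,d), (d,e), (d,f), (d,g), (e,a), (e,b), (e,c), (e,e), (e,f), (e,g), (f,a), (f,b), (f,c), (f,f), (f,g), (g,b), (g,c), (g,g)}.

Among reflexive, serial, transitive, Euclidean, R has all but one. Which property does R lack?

Reflexive: yes — every world is R-related to itself.
Serial: yes — every world has a successor (e.g. a R a).
Transitive: yes — every two-step R-path is closed by a direct edge.
Euclidean: no — a R b and a R g, but not b R g.
Only Euclidean fails.

Euclidean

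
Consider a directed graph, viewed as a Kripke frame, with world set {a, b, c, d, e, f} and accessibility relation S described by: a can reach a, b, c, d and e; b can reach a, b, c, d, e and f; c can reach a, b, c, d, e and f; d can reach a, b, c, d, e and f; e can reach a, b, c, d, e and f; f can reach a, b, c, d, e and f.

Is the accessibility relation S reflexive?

Reflexive: yes — every world is S-related to itself.

Yes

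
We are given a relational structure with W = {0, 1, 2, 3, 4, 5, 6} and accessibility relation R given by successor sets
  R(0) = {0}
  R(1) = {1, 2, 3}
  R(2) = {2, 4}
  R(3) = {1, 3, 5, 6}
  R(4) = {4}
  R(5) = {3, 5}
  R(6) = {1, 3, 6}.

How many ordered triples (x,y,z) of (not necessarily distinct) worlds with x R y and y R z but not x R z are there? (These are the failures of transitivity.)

8

Enumerating: (1,2,4), (1,3,5), (1,3,6), (3,1,2), (5,3,1), (5,3,6), (6,1,2), (6,3,5).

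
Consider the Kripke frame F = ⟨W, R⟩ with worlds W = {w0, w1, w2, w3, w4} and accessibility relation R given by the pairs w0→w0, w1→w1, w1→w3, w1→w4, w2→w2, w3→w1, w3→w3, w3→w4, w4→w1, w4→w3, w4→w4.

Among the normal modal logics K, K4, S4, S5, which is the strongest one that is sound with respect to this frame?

Transitive (axiom 4): yes — every two-step R-path is closed by a direct edge.
Reflexive (axiom T): yes — every world is R-related to itself.
Euclidean (axiom 5): yes — any two successors of a common world are R-related.
So F validates K, K4, S4, S5. The strongest is S5.

S5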